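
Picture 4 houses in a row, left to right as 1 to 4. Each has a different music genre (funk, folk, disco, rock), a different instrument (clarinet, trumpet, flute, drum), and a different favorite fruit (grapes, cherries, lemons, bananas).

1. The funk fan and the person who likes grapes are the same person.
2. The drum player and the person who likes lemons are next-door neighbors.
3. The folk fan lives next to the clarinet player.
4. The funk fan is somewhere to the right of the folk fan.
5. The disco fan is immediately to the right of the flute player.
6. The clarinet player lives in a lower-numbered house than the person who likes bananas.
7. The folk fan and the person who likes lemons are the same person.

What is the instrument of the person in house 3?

drum

The disco fan is narrowed to house 2 or 3 or 4; consider each.
Placing it in house 2 and house 4 leads to a contradiction, so it's in house 3.
The flute player is in house 2 (clue 5).
From clue 3, the folk fan must be in house 2.
By clue 4, the funk fan is in house 4.
Clue 7 places the person who likes lemons in house 2.
So house 1 gets rock for music genre.
So house 1 gets cherries for favorite fruit.
The only favorite fruit still possible for house 3 is bananas.
That leaves grapes as the favorite fruit for house 4.
Clue 6: the clarinet player is in house 1.
So house 3 gets drum for instrument.
So house 4 gets trumpet for instrument.
So: house 1 = rock/clarinet/cherries, house 2 = folk/flute/lemons, house 3 = disco/drum/bananas, house 4 = funk/trumpet/grapes.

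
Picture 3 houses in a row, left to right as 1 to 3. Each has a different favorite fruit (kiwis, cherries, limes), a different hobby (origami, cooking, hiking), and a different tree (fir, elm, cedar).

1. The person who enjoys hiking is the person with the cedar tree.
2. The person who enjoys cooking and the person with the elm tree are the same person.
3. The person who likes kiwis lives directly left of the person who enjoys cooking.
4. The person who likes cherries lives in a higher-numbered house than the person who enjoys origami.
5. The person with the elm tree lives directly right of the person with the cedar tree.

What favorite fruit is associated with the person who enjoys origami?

limes

House 3 hobby: only cooking fits.
Clue 2: the person with the elm tree is in house 3.
From clue 3, the person who likes kiwis must be in house 2.
Clue 5 places the person with the cedar tree in house 2.
The only favorite fruit still possible for house 1 is limes.
So house 3 gets cherries for favorite fruit.
So house 1 gets fir for tree.
Clue 1 places the person who enjoys hiking in house 2.
House 1's hobby must be origami (nothing else left).
So: house 1 = limes/origami/fir, house 2 = kiwis/hiking/cedar, house 3 = cherries/cooking/elm.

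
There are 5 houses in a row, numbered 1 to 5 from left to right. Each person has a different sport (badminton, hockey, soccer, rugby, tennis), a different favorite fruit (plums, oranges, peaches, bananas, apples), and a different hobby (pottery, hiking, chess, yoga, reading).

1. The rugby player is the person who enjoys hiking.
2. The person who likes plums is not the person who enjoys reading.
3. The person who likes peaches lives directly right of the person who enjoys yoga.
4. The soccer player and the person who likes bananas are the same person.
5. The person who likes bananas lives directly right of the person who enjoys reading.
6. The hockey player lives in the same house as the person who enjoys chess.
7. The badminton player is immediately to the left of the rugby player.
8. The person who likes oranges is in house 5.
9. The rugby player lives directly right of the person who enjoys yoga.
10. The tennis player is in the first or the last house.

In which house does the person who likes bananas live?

The person who likes oranges is in house 5 (clue 8).
The tennis player is narrowed to house 1 or 5; consider each.
Placing it in house 5 leads to a contradiction, so it's in house 1.
That leaves hockey as the sport for house 5.
By clue 6, the person who enjoys chess is in house 5.
The badminton player is narrowed to house 2 or 3; consider each.
Placing it in house 2 leads to a contradiction, so it's in house 3.
By clue 7, the rugby player is in house 4.
Clue 9 places the person who enjoys yoga in house 3.
The only sport still possible for house 2 is soccer.
Clue 3: the person who likes peaches is in house 4.
The person who likes bananas is in house 2 (clue 4).
From clue 5, the person who enjoys reading must be in house 1.
That leaves pottery as the hobby for house 2.
House 4's hobby must be hiking (nothing else left).
From clue 2, the person who likes plums must be in house 3.
The only favorite fruit still possible for house 1 is apples.
So: house 1 = tennis/apples/reading, house 2 = soccer/bananas/pottery, house 3 = badminton/plums/yoga, house 4 = rugby/peaches/hiking, house 5 = hockey/oranges/chess.

2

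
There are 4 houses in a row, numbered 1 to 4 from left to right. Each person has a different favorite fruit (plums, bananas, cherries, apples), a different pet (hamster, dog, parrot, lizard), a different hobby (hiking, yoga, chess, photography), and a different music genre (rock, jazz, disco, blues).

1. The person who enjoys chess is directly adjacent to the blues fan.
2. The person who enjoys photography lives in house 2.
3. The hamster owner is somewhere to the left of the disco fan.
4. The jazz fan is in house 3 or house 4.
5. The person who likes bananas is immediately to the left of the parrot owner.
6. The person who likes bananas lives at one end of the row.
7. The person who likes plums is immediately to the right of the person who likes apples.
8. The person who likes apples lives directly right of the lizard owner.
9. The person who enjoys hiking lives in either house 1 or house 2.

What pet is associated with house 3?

By clue 2, the person who enjoys photography is in house 2.
By clue 6, the person who likes bananas is in house 1.
Clue 5 places the parrot owner in house 2.
House 1's pet must be lizard (nothing else left).
House 4 pet: only dog fits.
That leaves hiking as the hobby for house 1.
The only music genre still possible for house 1 is rock.
The disco fan is in house 4 (clue 3).
From clue 8, the person who likes apples must be in house 2.
That leaves hamster as the pet for house 3.
The only music genre still possible for house 2 is blues.
House 3 music genre: only jazz fits.
Clue 1 places the person who enjoys chess in house 3.
From clue 7, the person who likes plums must be in house 3.
The only favorite fruit still possible for house 4 is cherries.
That leaves yoga as the hobby for house 4.
So: house 1 = bananas/lizard/hiking/rock, house 2 = apples/parrot/photography/blues, house 3 = plums/hamster/chess/jazz, house 4 = cherries/dog/yoga/disco.

hamster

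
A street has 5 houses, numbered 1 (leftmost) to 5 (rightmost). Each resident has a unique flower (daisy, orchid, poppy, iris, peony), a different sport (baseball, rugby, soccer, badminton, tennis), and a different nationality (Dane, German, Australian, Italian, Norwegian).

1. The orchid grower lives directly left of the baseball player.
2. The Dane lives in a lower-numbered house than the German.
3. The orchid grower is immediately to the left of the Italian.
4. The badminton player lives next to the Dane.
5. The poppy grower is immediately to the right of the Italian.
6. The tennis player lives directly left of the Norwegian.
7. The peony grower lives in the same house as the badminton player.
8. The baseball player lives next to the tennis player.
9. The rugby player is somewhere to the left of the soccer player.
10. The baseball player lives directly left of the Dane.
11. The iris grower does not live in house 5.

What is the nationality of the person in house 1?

Australian

House 1 nationality: only Australian fits.
The orchid grower is narrowed to house 1 or 2; consider each.
Placing it in house 2 leads to a contradiction, so it's in house 1.
From clue 1, the baseball player must be in house 2.
Clue 3: the Italian is in house 2.
By clue 5, the poppy grower is in house 3.
Clue 10: the Dane is in house 3.
Clue 4: the badminton player is in house 4.
By clue 6, the tennis player is in house 3.
Clue 6 places the Norwegian in house 4.
The peony grower is in house 4 (clue 7).
House 5 flower: only daisy fits.
House 1's sport must be rugby (nothing else left).
That leaves soccer as the sport for house 5.
House 5 nationality: only German fits.
The only flower still possible for house 2 is iris.
So: house 1 = orchid/rugby/Australian, house 2 = iris/baseball/Italian, house 3 = poppy/tennis/Dane, house 4 = peony/badminton/Norwegian, house 5 = daisy/soccer/German.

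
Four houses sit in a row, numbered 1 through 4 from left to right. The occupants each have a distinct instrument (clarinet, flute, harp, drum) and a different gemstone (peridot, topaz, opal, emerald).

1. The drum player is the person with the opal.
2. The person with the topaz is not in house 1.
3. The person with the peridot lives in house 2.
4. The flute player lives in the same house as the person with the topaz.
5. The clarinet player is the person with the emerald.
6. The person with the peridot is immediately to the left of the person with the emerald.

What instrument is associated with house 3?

The person with the peridot is in house 2 (clue 3).
Clue 6: the person with the emerald is in house 3.
That leaves opal as the gemstone for house 1.
The only gemstone still possible for house 4 is topaz.
By clue 1, the drum player is in house 1.
From clue 4, the flute player must be in house 4.
Clue 5 places the clarinet player in house 3.
House 2's instrument must be harp (nothing else left).
So: house 1 = drum/opal, house 2 = harp/peridot, house 3 = clarinet/emerald, house 4 = flute/topaz.

clarinet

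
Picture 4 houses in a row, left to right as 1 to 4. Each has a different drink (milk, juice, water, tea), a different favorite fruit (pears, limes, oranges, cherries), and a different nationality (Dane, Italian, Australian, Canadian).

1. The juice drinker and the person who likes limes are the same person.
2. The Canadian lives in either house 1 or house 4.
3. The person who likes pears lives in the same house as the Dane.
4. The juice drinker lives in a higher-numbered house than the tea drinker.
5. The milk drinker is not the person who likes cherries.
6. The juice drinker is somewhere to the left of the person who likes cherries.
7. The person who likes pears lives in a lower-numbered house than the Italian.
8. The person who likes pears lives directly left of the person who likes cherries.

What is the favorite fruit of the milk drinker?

The only favorite fruit still possible for house 1 is oranges.
The only favorite fruit still possible for house 4 is cherries.
From clue 8, the person who likes pears must be in house 3.
So house 4 gets water for drink.
That leaves limes as the favorite fruit for house 2.
From clue 1, the juice drinker must be in house 2.
Clue 3 places the Dane in house 3.
Clue 4: the tea drinker is in house 1.
Clue 7 places the Italian in house 4.
House 3 drink: only milk fits.
The only nationality still possible for house 1 is Canadian.
The only nationality still possible for house 2 is Australian.
So: house 1 = tea/oranges/Canadian, house 2 = juice/limes/Australian, house 3 = milk/pears/Dane, house 4 = water/cherries/Italian.

pears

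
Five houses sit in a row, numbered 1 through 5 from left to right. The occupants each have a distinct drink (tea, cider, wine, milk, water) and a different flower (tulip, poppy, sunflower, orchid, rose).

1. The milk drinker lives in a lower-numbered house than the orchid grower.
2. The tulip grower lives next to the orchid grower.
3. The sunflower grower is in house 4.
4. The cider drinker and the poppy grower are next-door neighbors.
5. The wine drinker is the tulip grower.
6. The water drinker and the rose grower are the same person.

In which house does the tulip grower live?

From clue 3, the sunflower grower must be in house 4.
The milk drinker is narrowed to house 1 or 2; consider each.
Placing it in house 2 leads to a contradiction, so it's in house 1.
So house 1 gets poppy for flower.
So house 5 gets rose for flower.
Clue 4 places the cider drinker in house 2.
From clue 6, the water drinker must be in house 5.
The only drink still possible for house 3 is wine.
So house 4 gets tea for drink.
Clue 5 places the tulip grower in house 3.
The only flower still possible for house 2 is orchid.
So: house 1 = milk/poppy, house 2 = cider/orchid, house 3 = wine/tulip, house 4 = tea/sunflower, house 5 = water/rose.

3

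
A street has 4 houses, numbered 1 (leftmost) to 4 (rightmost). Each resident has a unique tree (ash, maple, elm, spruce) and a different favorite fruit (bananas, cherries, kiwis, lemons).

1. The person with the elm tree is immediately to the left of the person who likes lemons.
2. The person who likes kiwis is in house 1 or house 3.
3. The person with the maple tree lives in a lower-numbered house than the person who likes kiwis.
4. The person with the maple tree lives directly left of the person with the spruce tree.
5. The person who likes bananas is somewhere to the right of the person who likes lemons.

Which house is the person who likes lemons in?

Clue 3 places the person who likes kiwis in house 3.
So house 4 gets ash for tree.
That leaves cherries as the favorite fruit for house 1.
The only favorite fruit still possible for house 2 is lemons.
House 4's favorite fruit must be bananas (nothing else left).
The person with the elm tree is in house 1 (clue 1).
House 3 tree: only spruce fits.
The only tree still possible for house 2 is maple.
So: house 1 = elm/cherries, house 2 = maple/lemons, house 3 = spruce/kiwis, house 4 = ash/bananas.

2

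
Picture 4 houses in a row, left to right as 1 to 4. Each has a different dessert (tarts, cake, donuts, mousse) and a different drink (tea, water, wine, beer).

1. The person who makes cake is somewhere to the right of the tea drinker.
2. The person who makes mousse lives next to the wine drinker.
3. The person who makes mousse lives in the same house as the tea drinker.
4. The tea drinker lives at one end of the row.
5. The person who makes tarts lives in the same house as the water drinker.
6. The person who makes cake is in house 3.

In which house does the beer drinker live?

3

From clue 4, the tea drinker must be in house 1.
By clue 6, the person who makes cake is in house 3.
The person who makes mousse is in house 1 (clue 3).
The wine drinker is in house 2 (clue 2).
House 3 drink: only beer fits.
House 4's drink must be water (nothing else left).
From clue 5, the person who makes tarts must be in house 4.
The only dessert still possible for house 2 is donuts.
So: house 1 = mousse/tea, house 2 = donuts/wine, house 3 = cake/beer, house 4 = tarts/water.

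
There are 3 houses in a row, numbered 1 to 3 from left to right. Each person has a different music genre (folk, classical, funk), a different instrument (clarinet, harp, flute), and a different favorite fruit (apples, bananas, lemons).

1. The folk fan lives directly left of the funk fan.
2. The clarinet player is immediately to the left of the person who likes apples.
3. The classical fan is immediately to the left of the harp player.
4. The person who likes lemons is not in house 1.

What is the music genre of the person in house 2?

House 3's music genre must be funk (nothing else left).
That leaves bananas as the favorite fruit for house 1.
Clue 1 places the folk fan in house 2.
That leaves classical as the music genre for house 1.
The harp player is in house 2 (clue 3).
The only instrument still possible for house 3 is flute.
Clue 2: the person who likes apples is in house 2.
House 1's instrument must be clarinet (nothing else left).
House 3 favorite fruit: only lemons fits.
So: house 1 = classical/clarinet/bananas, house 2 = folk/harp/apples, house 3 = funk/flute/lemons.

folk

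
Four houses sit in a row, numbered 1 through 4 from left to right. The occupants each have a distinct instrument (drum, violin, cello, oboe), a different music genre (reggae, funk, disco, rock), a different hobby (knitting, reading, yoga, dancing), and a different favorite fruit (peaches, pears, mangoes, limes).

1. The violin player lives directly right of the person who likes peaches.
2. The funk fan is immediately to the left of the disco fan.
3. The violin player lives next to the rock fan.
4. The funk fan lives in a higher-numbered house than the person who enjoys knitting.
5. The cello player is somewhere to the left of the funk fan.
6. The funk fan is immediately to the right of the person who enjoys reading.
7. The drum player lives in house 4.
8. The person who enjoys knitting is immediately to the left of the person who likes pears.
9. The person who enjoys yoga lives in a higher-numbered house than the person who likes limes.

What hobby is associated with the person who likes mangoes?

yoga

From clue 7, the drum player must be in house 4.
So house 4 gets mangoes for favorite fruit.
The cello player is narrowed to house 1 or 2; consider each.
Placing it in house 2 leads to a contradiction, so it's in house 1.
The oboe player is narrowed to house 2 or 3; consider each.
Placing it in house 2 leads to a contradiction, so it's in house 3.
So house 2 gets violin for instrument.
The person who likes peaches is in house 1 (clue 1).
The disco fan is narrowed to house 3 or 4; consider each.
Placing it in house 3 leads to a contradiction, so it's in house 4.
The funk fan is in house 3 (clue 2).
From clue 6, the person who enjoys reading must be in house 2.
House 1 music genre: only rock fits.
House 2 music genre: only reggae fits.
By clue 8, the person who likes pears is in house 2.
House 1 hobby: only knitting fits.
So house 3 gets limes for favorite fruit.
The person who enjoys yoga is in house 4 (clue 9).
House 3 hobby: only dancing fits.
So: house 1 = cello/rock/knitting/peaches, house 2 = violin/reggae/reading/pears, house 3 = oboe/funk/dancing/limes, house 4 = drum/disco/yoga/mangoes.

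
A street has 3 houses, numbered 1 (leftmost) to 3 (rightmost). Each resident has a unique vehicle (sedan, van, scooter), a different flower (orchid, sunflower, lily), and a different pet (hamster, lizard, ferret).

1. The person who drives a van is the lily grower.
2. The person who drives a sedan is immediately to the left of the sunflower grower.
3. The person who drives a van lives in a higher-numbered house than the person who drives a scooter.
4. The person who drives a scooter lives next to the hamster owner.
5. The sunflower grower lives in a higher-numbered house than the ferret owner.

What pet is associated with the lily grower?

So house 3 gets van for vehicle.
The lily grower is in house 3 (clue 1).
House 1 flower: only orchid fits.
House 2 flower: only sunflower fits.
The person who drives a sedan is in house 1 (clue 2).
By clue 5, the ferret owner is in house 1.
House 2's vehicle must be scooter (nothing else left).
Clue 4 places the hamster owner in house 3.
So house 2 gets lizard for pet.
So: house 1 = sedan/orchid/ferret, house 2 = scooter/sunflower/lizard, house 3 = van/lily/hamster.

hamster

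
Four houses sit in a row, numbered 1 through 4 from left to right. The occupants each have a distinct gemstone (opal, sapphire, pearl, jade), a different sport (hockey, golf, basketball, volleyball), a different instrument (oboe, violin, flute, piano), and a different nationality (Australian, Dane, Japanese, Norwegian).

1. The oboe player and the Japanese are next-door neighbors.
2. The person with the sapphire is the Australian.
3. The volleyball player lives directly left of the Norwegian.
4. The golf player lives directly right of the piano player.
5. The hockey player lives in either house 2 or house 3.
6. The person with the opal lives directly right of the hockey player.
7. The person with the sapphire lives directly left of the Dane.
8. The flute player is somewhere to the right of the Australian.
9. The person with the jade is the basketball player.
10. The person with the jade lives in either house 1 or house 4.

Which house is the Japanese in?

The person with the jade is narrowed to house 1 or 4; consider each.
Placing it in house 4 leads to a contradiction, so it's in house 1.
Clue 9: the basketball player is in house 1.
House 4 sport: only golf fits.
From clue 4, the piano player must be in house 3.
House 1 nationality: only Japanese fits.
So house 2 gets Australian for nationality.
The oboe player is in house 2 (clue 1).
Clue 2 places the person with the sapphire in house 2.
By clue 7, the Dane is in house 3.
The only instrument still possible for house 1 is violin.
House 4's instrument must be flute (nothing else left).
The only nationality still possible for house 4 is Norwegian.
By clue 3, the volleyball player is in house 3.
House 2's sport must be hockey (nothing else left).
The person with the opal is in house 3 (clue 6).
House 4 gemstone: only pearl fits.
So: house 1 = jade/basketball/violin/Japanese, house 2 = sapphire/hockey/oboe/Australian, house 3 = opal/volleyball/piano/Dane, house 4 = pearl/golf/flute/Norwegian.

1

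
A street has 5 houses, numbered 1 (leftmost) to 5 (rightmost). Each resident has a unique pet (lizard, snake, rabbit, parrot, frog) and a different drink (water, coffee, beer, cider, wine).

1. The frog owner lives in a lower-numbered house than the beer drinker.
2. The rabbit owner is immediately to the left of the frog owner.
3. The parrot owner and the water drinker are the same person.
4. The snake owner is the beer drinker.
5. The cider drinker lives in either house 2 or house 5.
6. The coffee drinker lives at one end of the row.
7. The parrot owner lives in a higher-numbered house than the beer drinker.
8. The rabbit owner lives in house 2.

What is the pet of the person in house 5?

parrot

The rabbit owner is in house 2 (clue 8).
House 1 pet: only lizard fits.
Clue 1 places the frog owner in house 3.
Clue 1 places the beer drinker in house 4.
Clue 4: the snake owner is in house 4.
From clue 7, the parrot owner must be in house 5.
By clue 3, the water drinker is in house 5.
House 1's drink must be coffee (nothing else left).
So house 2 gets cider for drink.
House 3 drink: only wine fits.
So: house 1 = lizard/coffee, house 2 = rabbit/cider, house 3 = frog/wine, house 4 = snake/beer, house 5 = parrot/water.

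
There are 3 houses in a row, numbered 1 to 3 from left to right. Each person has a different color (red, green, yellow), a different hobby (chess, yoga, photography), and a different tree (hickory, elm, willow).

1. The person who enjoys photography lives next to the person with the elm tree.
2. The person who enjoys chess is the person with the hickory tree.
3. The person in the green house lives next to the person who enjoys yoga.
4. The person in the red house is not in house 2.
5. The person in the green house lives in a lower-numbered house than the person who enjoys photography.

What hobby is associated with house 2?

yoga

The person in the green house is narrowed to house 1 or 2; consider each.
Placing it in house 2 leads to a contradiction, so it's in house 1.
From clue 3, the person who enjoys yoga must be in house 2.
That leaves yellow as the color for house 2.
So house 3 gets red for color.
That leaves chess as the hobby for house 1.
House 3 hobby: only photography fits.
Clue 1 places the person with the elm tree in house 2.
From clue 2, the person with the hickory tree must be in house 1.
House 3 tree: only willow fits.
So: house 1 = green/chess/hickory, house 2 = yellow/yoga/elm, house 3 = red/photography/willow.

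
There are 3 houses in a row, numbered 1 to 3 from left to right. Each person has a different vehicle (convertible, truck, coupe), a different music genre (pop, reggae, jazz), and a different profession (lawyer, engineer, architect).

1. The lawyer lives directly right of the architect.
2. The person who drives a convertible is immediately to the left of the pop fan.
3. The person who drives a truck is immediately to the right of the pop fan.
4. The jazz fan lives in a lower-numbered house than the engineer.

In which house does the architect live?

From clue 3, the person who drives a truck must be in house 3.
By clue 3, the pop fan is in house 2.
House 1's music genre must be jazz (nothing else left).
House 3 music genre: only reggae fits.
House 1's profession must be architect (nothing else left).
From clue 1, the lawyer must be in house 2.
The person who drives a convertible is in house 1 (clue 2).
That leaves coupe as the vehicle for house 2.
That leaves engineer as the profession for house 3.
So: house 1 = convertible/jazz/architect, house 2 = coupe/pop/lawyer, house 3 = truck/reggae/engineer.

1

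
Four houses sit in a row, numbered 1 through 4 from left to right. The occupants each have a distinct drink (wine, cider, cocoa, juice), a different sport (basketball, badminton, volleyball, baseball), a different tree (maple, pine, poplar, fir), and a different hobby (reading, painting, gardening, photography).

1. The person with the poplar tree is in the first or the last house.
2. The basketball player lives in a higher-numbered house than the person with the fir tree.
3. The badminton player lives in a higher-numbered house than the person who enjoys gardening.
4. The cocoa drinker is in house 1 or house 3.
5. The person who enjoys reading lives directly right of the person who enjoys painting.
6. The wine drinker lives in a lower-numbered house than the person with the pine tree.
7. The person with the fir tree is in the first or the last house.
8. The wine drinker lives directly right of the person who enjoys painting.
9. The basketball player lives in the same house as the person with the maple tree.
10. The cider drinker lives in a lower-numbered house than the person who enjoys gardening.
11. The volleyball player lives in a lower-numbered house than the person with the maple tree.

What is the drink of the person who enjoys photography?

Clue 7 places the person with the fir tree in house 1.
House 4's drink must be juice (nothing else left).
The only tree still possible for house 2 is maple.
So house 3 gets pine for tree.
That leaves poplar as the tree for house 4.
House 4 hobby: only photography fits.
Clue 6 places the wine drinker in house 2.
The person who enjoys painting is in house 1 (clue 8).
By clue 9, the basketball player is in house 2.
By clue 11, the volleyball player is in house 1.
So house 1 gets cider for drink.
That leaves cocoa as the drink for house 3.
By clue 5, the person who enjoys reading is in house 2.
House 3's hobby must be gardening (nothing else left).
Clue 3 places the badminton player in house 4.
So house 3 gets baseball for sport.
So: house 1 = cider/volleyball/fir/painting, house 2 = wine/basketball/maple/reading, house 3 = cocoa/baseball/pine/gardening, house 4 = juice/badminton/poplar/photography.

juice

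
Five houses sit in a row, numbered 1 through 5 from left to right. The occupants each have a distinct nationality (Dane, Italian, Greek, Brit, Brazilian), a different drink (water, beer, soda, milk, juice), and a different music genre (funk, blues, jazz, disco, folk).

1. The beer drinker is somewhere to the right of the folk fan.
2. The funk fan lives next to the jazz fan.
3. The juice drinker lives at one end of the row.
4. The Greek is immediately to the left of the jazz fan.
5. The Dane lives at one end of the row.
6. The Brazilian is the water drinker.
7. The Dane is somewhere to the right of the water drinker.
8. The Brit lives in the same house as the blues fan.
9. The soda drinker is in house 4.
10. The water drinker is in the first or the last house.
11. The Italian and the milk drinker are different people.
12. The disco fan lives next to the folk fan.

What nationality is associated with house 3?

Brit

The Dane is in house 5 (clue 7).
The soda drinker is in house 4 (clue 9).
Clue 10 places the water drinker in house 1.
So house 5 gets juice for drink.
From clue 6, the Brazilian must be in house 1.
The beer drinker is narrowed to house 2 or 3; consider each.
Placing it in house 3 leads to a contradiction, so it's in house 2.
Clue 1 places the folk fan in house 1.
Clue 12 places the disco fan in house 2.
House 3 drink: only milk fits.
The Brit is narrowed to house 3 or 4; consider each.
Placing it in house 4 leads to a contradiction, so it's in house 3.
From clue 8, the blues fan must be in house 3.
Clue 4: the Greek is in house 4.
From clue 4, the jazz fan must be in house 5.
That leaves Italian as the nationality for house 2.
So house 4 gets funk for music genre.
So: house 1 = Brazilian/water/folk, house 2 = Italian/beer/disco, house 3 = Brit/milk/blues, house 4 = Greek/soda/funk, house 5 = Dane/juice/jazz.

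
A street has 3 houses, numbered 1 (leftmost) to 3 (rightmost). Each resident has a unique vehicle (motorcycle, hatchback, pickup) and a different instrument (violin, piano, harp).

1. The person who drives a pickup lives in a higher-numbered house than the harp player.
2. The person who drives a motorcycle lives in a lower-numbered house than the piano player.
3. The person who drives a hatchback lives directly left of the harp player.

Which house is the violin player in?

1

Clue 3: the person who drives a hatchback is in house 1.
From clue 3, the harp player must be in house 2.
That leaves pickup as the vehicle for house 3.
The only instrument still possible for house 1 is violin.
The only instrument still possible for house 3 is piano.
House 2's vehicle must be motorcycle (nothing else left).
So: house 1 = hatchback/violin, house 2 = motorcycle/harp, house 3 = pickup/piano.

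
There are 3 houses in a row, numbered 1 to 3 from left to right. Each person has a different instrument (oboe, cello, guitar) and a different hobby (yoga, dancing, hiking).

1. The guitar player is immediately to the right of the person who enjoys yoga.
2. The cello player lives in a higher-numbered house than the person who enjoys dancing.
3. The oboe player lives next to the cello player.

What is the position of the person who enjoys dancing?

1

So house 1 gets oboe for instrument.
House 3 hobby: only hiking fits.
Clue 3 places the cello player in house 2.
That leaves guitar as the instrument for house 3.
The person who enjoys yoga is in house 2 (clue 1).
Clue 2 places the person who enjoys dancing in house 1.
So: house 1 = oboe/dancing, house 2 = cello/yoga, house 3 = guitar/hiking.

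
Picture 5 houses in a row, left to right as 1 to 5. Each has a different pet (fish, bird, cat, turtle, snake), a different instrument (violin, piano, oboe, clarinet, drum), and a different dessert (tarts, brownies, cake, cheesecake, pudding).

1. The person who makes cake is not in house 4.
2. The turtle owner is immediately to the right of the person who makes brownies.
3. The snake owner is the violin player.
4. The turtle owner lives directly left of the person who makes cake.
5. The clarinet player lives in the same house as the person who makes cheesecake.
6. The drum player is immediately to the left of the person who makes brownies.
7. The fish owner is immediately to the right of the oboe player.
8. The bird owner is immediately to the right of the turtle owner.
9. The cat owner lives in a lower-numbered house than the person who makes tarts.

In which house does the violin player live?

3

From clue 2, the turtle owner must be in house 4.
Clue 2: the person who makes brownies is in house 3.
Clue 4: the person who makes cake is in house 5.
By clue 6, the drum player is in house 2.
By clue 8, the bird owner is in house 5.
By clue 7, the fish owner is in house 2.
Clue 7 places the oboe player in house 1.
House 4 instrument: only clarinet fits.
House 5 instrument: only piano fits.
The snake owner is in house 3 (clue 3).
Clue 5 places the person who makes cheesecake in house 4.
The only pet still possible for house 1 is cat.
House 3's instrument must be violin (nothing else left).
So house 1 gets pudding for dessert.
The only dessert still possible for house 2 is tarts.
So: house 1 = cat/oboe/pudding, house 2 = fish/drum/tarts, house 3 = snake/violin/brownies, house 4 = turtle/clarinet/cheesecake, house 5 = bird/piano/cake.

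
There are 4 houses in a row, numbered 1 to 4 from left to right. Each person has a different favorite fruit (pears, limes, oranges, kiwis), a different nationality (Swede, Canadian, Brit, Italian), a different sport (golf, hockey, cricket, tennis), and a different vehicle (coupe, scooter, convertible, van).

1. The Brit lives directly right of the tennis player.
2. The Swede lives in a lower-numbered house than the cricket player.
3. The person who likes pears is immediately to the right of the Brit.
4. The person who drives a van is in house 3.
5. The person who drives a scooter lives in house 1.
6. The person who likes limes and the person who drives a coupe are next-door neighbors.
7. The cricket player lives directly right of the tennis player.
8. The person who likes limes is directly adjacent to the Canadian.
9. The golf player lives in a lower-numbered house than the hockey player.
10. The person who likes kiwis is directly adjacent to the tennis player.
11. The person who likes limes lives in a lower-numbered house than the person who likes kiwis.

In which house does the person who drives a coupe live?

Clue 4: the person who drives a van is in house 3.
The person who drives a scooter is in house 1 (clue 5).
The person who likes limes is in house 1 (clue 11).
House 4 sport: only hockey fits.
The person who drives a coupe is in house 2 (clue 6).
From clue 8, the Canadian must be in house 2.
House 3 nationality: only Brit fits.
House 4 nationality: only Italian fits.
House 4 vehicle: only convertible fits.
From clue 1, the tennis player must be in house 2.
The person who likes pears is in house 4 (clue 3).
Clue 7: the cricket player is in house 3.
From clue 10, the person who likes kiwis must be in house 3.
House 2's favorite fruit must be oranges (nothing else left).
House 1 nationality: only Swede fits.
So house 1 gets golf for sport.
So: house 1 = limes/Swede/golf/scooter, house 2 = oranges/Canadian/tennis/coupe, house 3 = kiwis/Brit/cricket/van, house 4 = pears/Italian/hockey/convertible.

2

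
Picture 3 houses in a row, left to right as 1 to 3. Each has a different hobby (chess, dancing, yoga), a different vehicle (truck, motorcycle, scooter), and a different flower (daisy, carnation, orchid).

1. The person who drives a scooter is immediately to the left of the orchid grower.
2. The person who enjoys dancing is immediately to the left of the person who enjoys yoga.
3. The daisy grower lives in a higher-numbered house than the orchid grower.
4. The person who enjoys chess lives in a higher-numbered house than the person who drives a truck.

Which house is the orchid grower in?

2

By clue 3, the daisy grower is in house 3.
From clue 3, the orchid grower must be in house 2.
House 1 hobby: only dancing fits.
That leaves motorcycle as the vehicle for house 3.
That leaves carnation as the flower for house 1.
By clue 1, the person who drives a scooter is in house 1.
The person who enjoys yoga is in house 2 (clue 2).
So house 3 gets chess for hobby.
House 2 vehicle: only truck fits.
So: house 1 = dancing/scooter/carnation, house 2 = yoga/truck/orchid, house 3 = chess/motorcycle/daisy.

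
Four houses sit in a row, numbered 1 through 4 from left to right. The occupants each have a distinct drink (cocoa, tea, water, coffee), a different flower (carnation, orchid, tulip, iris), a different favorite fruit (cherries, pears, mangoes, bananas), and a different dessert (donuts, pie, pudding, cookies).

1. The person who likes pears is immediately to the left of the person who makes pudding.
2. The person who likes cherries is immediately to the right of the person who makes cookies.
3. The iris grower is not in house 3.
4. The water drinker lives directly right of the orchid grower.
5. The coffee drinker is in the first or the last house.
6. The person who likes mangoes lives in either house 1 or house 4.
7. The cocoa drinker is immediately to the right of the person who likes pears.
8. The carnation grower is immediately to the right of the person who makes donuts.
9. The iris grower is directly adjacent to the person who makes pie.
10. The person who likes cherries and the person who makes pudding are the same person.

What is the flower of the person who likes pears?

carnation

House 4 dessert: only pudding fits.
By clue 1, the person who likes pears is in house 3.
Clue 7 places the cocoa drinker in house 4.
By clue 10, the person who likes cherries is in house 4.
So house 1 gets coffee for drink.
So house 1 gets mangoes for favorite fruit.
House 2 favorite fruit: only bananas fits.
Clue 2: the person who makes cookies is in house 3.
House 4's flower must be tulip (nothing else left).
House 3 flower: only carnation fits.
Clue 8 places the person who makes donuts in house 2.
The only dessert still possible for house 1 is pie.
Clue 9 places the iris grower in house 2.
So house 1 gets orchid for flower.
From clue 4, the water drinker must be in house 2.
That leaves tea as the drink for house 3.
So: house 1 = coffee/orchid/mangoes/pie, house 2 = water/iris/bananas/donuts, house 3 = tea/carnation/pears/cookies, house 4 = cocoa/tulip/cherries/pudding.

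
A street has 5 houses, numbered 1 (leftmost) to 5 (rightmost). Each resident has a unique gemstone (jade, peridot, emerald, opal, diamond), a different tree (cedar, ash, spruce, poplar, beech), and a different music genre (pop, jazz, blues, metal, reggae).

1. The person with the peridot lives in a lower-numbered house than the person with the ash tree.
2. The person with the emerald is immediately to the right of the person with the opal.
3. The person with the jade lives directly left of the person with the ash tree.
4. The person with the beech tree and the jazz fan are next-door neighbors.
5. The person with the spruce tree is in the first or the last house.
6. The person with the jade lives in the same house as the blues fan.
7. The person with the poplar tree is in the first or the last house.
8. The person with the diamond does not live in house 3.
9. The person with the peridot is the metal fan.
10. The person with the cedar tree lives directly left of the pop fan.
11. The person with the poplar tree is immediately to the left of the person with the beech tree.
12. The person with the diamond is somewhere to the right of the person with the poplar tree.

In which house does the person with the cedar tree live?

The person with the poplar tree is in house 1 (clue 11).
Clue 11 places the person with the beech tree in house 2.
The only tree still possible for house 5 is spruce.
The person with the jade is narrowed to house 2 or 3; consider each.
Placing it in house 3 leads to a contradiction, so it's in house 2.
From clue 3, the person with the ash tree must be in house 3.
From clue 6, the blues fan must be in house 2.
House 4 tree: only cedar fits.
The person with the peridot is in house 1 (clue 1).
By clue 9, the metal fan is in house 1.
Clue 10: the pop fan is in house 5.
The only gemstone still possible for house 3 is opal.
So house 4 gets reggae for music genre.
Clue 2 places the person with the emerald in house 4.
The only gemstone still possible for house 5 is diamond.
So house 3 gets jazz for music genre.
So: house 1 = peridot/poplar/metal, house 2 = jade/beech/blues, house 3 = opal/ash/jazz, house 4 = emerald/cedar/reggae, house 5 = diamond/spruce/pop.

4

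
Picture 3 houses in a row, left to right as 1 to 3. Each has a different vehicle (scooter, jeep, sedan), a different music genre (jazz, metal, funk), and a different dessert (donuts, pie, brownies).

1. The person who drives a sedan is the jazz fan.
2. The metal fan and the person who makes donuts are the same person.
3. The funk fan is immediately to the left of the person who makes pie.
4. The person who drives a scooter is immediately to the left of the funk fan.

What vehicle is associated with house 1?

scooter

Clue 4: the person who drives a scooter is in house 1.
From clue 4, the funk fan must be in house 2.
From clue 1, the person who drives a sedan must be in house 3.
The jazz fan is in house 3 (clue 1).
From clue 3, the person who makes pie must be in house 3.
The only vehicle still possible for house 2 is jeep.
So house 1 gets metal for music genre.
The only dessert still possible for house 2 is brownies.
So house 1 gets donuts for dessert.
So: house 1 = scooter/metal/donuts, house 2 = jeep/funk/brownies, house 3 = sedan/jazz/pie.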